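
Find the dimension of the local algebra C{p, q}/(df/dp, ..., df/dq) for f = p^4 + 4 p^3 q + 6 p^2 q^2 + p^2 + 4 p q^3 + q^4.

The Hessian of f at 0 is [[2, 0], [0, 0]] with rank 1, so corank 1. A Groebner basis of the Jacobian ideal J(f) in C{p,q} is {q^3, p}; counting standard monomials gives mu = 3. Corank 1: A-series; mu = 3 gives A_3.

3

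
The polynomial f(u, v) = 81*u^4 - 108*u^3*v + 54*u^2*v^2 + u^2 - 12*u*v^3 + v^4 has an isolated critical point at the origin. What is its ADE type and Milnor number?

Type A3, Milnor number mu = 3.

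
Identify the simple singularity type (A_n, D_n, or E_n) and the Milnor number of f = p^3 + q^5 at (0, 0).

The Hessian of f at 0 is [[0, 0], [0, 0]] with rank 0, so corank 2. A Groebner basis of the Jacobian ideal J(f) in C{p,q} is {q^4, p^2}; counting standard monomials gives mu = 8. Corank 2; j^3 = p^3 is a perfect cube, so E-series; the 5-jet and mu = 8 give E_8.

Type E8, Milnor number mu = 8.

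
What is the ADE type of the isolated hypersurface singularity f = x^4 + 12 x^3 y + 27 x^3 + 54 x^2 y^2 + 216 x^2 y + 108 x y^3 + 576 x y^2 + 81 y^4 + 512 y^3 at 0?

The Hessian of f at 0 is [[0, 0], [0, 0]] with rank 0, so corank 2. A Groebner basis of the Jacobian ideal J(f) in C{x,y} is {y^4, x*y^2 + 25*y^3/9, x^2 + 16*x*y/3 + 64*y^2/9}; counting standard monomials gives mu = 6. Corank 2; j^3 = (3*x + 8*y)^3 is a perfect cube, so E-series; the 4-jet and mu = 6 give E_6.

E_6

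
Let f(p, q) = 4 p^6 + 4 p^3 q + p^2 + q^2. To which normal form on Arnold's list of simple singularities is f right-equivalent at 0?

A_1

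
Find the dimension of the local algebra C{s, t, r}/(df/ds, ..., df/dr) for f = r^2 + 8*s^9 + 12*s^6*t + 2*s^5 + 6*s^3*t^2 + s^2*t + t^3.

The Hessian of f at 0 is [[0, 0, 0], [0, 0, 0], [0, 0, 2]] with rank 1, so corank 2. A Groebner basis of the Jacobian ideal J(f) in C{s,t,r} is {t^3, s^2 + 3*t^2, s*t, r}; counting standard monomials gives mu = 4. Corank 2; j^3 = t*(s^2 + t^2) splits into three distinct lines over C (the quadratic factor has nonzero discriminant), so D_4.

4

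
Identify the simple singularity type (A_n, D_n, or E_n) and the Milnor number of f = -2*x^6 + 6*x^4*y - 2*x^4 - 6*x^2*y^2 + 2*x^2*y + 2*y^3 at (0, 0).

Type D_{4}, Milnor number mu = 4.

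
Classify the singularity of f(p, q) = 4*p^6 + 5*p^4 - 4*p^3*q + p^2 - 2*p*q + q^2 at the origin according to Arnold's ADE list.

A3

The Hessian of f at 0 has rank 1. Corank 1: A-series; mu = 3 gives A_3.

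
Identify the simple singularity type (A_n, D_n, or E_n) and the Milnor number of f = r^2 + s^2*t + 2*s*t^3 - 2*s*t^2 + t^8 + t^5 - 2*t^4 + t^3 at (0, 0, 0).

The Hessian of f at 0 is [[0, 0, 0], [0, 0, 0], [0, 0, 2]] with rank 1, so corank 2. A Groebner basis of the Jacobian ideal J(f) in C{s,t,r} is {s^4 + 6*s^3 - 14*s^2*t - s^2/2 + 21*s*t^2/2 + 7*s*t/2 - 3*t^2, s^3*t + 3*s^3 - 6*s^2*t - s^2/8 + 31*s*t^2/8 + 9*s*t/8 - t^2, s^3 + s^2*t^2 - s^2*t, s*t + t^3 - t^2, r}; counting standard monomials gives mu = 9. Corank 2; j^3 = t*(s - t)^2 has shape L^2 M (L != M), so D-series; mu = 9 gives D_9.

Type D_{9}, Milnor number mu = 9.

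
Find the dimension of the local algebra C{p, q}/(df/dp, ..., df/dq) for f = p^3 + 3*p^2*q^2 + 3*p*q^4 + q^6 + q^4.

The Hessian of f at 0 is [[0, 0], [0, 0]] with rank 0, so corank 2. A Groebner basis of the Jacobian ideal J(f) in C{p,q} is {p^3, p^2*q, p^2/2 + p*q^2, q^3}; counting standard monomials gives mu = 6. Corank 2; j^3 = p^3 is a perfect cube, so E-series; the 4-jet and mu = 6 give E_6.

6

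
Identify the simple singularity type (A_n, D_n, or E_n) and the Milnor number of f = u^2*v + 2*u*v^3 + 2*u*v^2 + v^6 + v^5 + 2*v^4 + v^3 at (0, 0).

Type D_7, Milnor number mu = 7.

The Hessian of f at 0 has rank 0. Corank 2; j^3 = v*(u + v)^2 has shape L^2 M (L != M), so D-series; mu = 7 gives D_7.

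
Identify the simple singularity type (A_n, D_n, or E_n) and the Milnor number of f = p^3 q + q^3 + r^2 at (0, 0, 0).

Type E_7, Milnor number mu = 7.

The Hessian of f at 0 is [[0, 0, 0], [0, 0, 0], [0, 0, 2]] with rank 1, so corank 2. A Groebner basis of the Jacobian ideal J(f) in C{p,q,r} is {p^3 + 3*q^2, p^2*q, q^3, r}; counting standard monomials gives mu = 7. Corank 2; j^3 = q^3 is a perfect cube, so E-series; the 4-jet and mu = 7 give E_7.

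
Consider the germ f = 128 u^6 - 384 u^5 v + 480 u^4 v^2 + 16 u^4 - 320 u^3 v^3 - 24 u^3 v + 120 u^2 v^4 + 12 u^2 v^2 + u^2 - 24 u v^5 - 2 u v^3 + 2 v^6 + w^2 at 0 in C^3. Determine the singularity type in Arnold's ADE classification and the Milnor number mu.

The Hessian of f at 0 has rank 2. Corank 1: A-series; mu = 5 gives A_5.

Type A_5, Milnor number mu = 5.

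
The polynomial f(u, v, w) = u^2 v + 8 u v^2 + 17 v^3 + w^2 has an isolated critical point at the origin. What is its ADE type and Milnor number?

Type D_4, Milnor number mu = 4.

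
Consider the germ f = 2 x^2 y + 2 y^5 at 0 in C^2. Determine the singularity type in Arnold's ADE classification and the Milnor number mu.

Type D6, Milnor number mu = 6.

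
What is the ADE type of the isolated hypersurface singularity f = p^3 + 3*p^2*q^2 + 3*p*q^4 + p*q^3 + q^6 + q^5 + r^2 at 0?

E_{7}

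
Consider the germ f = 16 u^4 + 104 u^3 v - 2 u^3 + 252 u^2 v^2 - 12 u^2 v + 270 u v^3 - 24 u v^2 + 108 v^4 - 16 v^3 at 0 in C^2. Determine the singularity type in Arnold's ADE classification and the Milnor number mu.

Type E7, Milnor number mu = 7.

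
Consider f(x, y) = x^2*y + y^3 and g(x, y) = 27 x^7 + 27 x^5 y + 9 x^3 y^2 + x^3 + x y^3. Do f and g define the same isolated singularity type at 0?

No.

The Hessian of f at 0 is [[0, 0], [0, 0]] with rank 0, so corank 2. A Groebner basis of the Jacobian ideal J(f) in C{x,y} is {y^3, x^2 + 3*y^2, x*y}; counting standard monomials gives mu = 4. Corank 2; j^3 = y*(x^2 + y^2) splits into three distinct lines over C (the quadratic factor has nonzero discriminant), so D_4. The Hessian of g at 0 is [[0, 0], [0, 0]] with rank 0, so corank 2. A Groebner basis of the Jacobian ideal J(g) in C{x,y} is {x^3, x*y^2, 3*x^2 + y^3}; counting standard monomials gives mu = 7. Corank 2; j^3 = x^3 is a perfect cube, so E-series; the 4-jet and mu = 7 give E_7. f is D_4 but g is E_7, hence not right-equivalent.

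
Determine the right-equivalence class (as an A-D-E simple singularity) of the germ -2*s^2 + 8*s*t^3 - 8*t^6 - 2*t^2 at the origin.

A_1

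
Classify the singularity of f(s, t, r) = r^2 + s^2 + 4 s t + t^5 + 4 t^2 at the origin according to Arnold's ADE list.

A_4

The Hessian of f at 0 is [[2, 4, 0], [4, 8, 0], [0, 0, 2]] with rank 2, so corank 1. A Groebner basis of the Jacobian ideal J(f) in C{s,t,r} is {t^4, s + 2*t, r}; counting standard monomials gives mu = 4. Corank 1: A-series; mu = 4 gives A_4.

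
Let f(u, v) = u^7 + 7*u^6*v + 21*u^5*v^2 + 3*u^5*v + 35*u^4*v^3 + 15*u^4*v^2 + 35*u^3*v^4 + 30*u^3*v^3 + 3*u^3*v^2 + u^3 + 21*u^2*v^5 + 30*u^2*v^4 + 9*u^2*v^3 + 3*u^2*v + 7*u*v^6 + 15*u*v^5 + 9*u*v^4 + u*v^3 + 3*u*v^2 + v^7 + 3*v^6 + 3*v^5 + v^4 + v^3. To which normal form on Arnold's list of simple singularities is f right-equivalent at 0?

E_7

The Hessian of f at 0 has rank 0. Corank 2; j^3 = (u + v)^3 is a perfect cube, so E-series; the 4-jet and mu = 7 give E_7.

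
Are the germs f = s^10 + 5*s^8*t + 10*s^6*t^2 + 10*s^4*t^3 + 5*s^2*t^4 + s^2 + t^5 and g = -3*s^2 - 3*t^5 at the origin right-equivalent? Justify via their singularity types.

The Hessian of f at 0 is [[2, 0], [0, 0]] with rank 1, so corank 1. A Groebner basis of the Jacobian ideal J(f) in C{s,t} is {t^4, s}; counting standard monomials gives mu = 4. Corank 1: A-series; mu = 4 gives A_4. The Hessian of g at 0 is [[-6, 0], [0, 0]] with rank 1, so corank 1. A Groebner basis of the Jacobian ideal J(g) in C{s,t} is {t^4, s}; counting standard monomials gives mu = 4. Corank 1: A-series; mu = 4 gives A_4. Both have type A_4, hence right-equivalent.

Yes.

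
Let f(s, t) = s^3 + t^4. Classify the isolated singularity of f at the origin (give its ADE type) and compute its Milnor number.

The Hessian of f at 0 has rank 0. Corank 2; j^3 = s^3 is a perfect cube, so E-series; the 4-jet and mu = 6 give E_6.

Type E_{6}, Milnor number mu = 6.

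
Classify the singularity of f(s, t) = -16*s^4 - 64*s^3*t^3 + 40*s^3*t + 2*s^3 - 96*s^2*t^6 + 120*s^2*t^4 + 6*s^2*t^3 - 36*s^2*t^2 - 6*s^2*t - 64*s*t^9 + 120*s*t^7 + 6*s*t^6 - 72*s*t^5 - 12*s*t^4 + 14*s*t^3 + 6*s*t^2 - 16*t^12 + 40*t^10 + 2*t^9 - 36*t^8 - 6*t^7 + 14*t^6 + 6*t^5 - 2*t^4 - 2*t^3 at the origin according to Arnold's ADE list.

The Hessian of f at 0 is [[0, 0], [0, 0]] with rank 0, so corank 2. A Groebner basis of the Jacobian ideal J(f) in C{s,t} is {3*s^2/4 - 3*s*t/2 + t^4 - t^3/4 + 3*t^2/4, s^3 - 9*s^2/4 + 9*s*t/2 - t^3/4 - 9*t^2/4, s^2*t - 7*s^2/4 + 7*s*t/2 - 5*t^3/12 - 7*t^2/4, -s^2 + s*t^2 + 2*s*t - 2*t^3/3 - t^2}; counting standard monomials gives mu = 7. Corank 2; j^3 = 2*(s - t)^3 is a perfect cube, so E-series; the 4-jet and mu = 7 give E_7.

E_7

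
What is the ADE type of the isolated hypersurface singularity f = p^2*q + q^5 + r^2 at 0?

D_{6}

The Hessian of f at 0 has rank 1. Corank 2; j^3 = p^2*q has shape L^2 M (L != M), so D-series; mu = 6 gives D_6.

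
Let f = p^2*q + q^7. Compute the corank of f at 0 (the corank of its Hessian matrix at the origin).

The Hessian at 0 is [[0, 0], [0, 0]] of rank 0; hence corank 2.

2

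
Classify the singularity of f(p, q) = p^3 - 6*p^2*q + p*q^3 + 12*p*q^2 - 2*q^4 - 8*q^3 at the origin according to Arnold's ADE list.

E7

The Hessian of f at 0 has rank 0. Corank 2; j^3 = (p - 2*q)^3 is a perfect cube, so E-series; the 4-jet and mu = 7 give E_7.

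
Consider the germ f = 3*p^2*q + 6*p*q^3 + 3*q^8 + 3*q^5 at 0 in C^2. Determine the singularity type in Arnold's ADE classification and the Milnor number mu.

The Hessian of f at 0 is [[0, 0], [0, 0]] with rank 0, so corank 2. A Groebner basis of the Jacobian ideal J(f) in C{p,q} is {p^4, p^3*q - p^2/8 - p*q^2/8, p^3 + p^2*q^2, p*q + q^3}; counting standard monomials gives mu = 9. Corank 2; j^3 = 3*p^2*q has shape L^2 M (L != M), so D-series; mu = 9 gives D_9.

Type D9, Milnor number mu = 9.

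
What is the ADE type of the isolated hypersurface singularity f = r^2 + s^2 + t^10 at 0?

A_9

The Hessian of f at 0 is [[2, 0, 0], [0, 0, 0], [0, 0, 2]] with rank 2, so corank 1. A Groebner basis of the Jacobian ideal J(f) in C{s,t,r} is {t^9, s, r}; counting standard monomials gives mu = 9. Corank 1: A-series; mu = 9 gives A_9.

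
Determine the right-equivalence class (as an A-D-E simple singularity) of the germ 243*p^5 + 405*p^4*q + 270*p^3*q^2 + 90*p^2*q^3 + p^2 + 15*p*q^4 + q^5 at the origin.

The Hessian of f at 0 has rank 1. Corank 1: A-series; mu = 4 gives A_4.

A_{4}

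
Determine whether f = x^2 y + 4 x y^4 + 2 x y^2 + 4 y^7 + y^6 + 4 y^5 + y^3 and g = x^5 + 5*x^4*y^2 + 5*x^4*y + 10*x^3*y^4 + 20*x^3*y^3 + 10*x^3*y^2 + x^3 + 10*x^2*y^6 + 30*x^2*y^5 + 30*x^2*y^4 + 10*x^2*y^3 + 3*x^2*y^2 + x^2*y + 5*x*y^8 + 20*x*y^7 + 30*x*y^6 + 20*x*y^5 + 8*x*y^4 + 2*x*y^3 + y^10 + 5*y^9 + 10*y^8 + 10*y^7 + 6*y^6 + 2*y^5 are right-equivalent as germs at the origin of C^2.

No.

The Hessian of f at 0 has rank 0. Corank 2; j^3 = y*(x + y)^2 has shape L^2 M (L != M), so D-series; mu = 7 gives D_7. The Hessian of g at 0 has rank 0. Corank 2; j^3 = x^2*(x + y) has shape L^2 M (L != M), so D-series; mu = 6 gives D_6. f is D_7 but g is D_6, hence not right-equivalent.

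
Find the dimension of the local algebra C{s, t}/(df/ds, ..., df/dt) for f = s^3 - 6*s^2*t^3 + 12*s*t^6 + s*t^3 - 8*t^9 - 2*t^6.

The Hessian of f at 0 has rank 0. Corank 2; j^3 = s^3 is a perfect cube, so E-series; the 4-jet and mu = 7 give E_7.

7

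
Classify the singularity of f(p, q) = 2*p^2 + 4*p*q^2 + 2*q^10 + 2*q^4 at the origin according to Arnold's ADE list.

A9

The Hessian of f at 0 has rank 1. Corank 1: A-series; mu = 9 gives A_9.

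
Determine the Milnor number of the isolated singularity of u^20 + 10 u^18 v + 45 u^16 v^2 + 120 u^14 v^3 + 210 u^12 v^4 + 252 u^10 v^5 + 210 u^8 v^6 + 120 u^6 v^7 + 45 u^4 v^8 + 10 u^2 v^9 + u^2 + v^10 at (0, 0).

9

The Hessian of f at 0 is [[2, 0], [0, 0]] with rank 1, so corank 1. A Groebner basis of the Jacobian ideal J(f) in C{u,v} is {v^9, u}; counting standard monomials gives mu = 9. Corank 1: A-series; mu = 9 gives A_9.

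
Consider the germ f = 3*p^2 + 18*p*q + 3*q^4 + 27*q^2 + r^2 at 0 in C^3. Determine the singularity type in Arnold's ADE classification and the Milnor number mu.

Type A3, Milnor number mu = 3.

The Hessian of f at 0 is [[6, 18, 0], [18, 54, 0], [0, 0, 2]] with rank 2, so corank 1. A Groebner basis of the Jacobian ideal J(f) in C{p,q,r} is {q^3, p + 3*q, r}; counting standard monomials gives mu = 3. Corank 1: A-series; mu = 3 gives A_3.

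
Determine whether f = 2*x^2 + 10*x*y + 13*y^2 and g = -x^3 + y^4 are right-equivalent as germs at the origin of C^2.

No.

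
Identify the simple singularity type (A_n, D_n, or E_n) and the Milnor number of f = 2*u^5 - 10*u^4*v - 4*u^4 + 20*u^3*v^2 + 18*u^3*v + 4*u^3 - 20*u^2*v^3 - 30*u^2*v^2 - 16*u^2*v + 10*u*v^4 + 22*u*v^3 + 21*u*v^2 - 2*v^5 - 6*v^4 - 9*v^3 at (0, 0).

Type D_{6}, Milnor number mu = 6.

The Hessian of f at 0 is [[0, 0], [0, 0]] with rank 0, so corank 2. A Groebner basis of the Jacobian ideal J(f) in C{u,v} is {u^3 - 81*u^2 + 216*u*v - 567*v^2/4, u^2*v - 57*u^2 + 153*u*v - 405*v^2/4, -40*u^2 + u*v^2 + 108*u*v - 72*v^2, -28*u^2 + 76*u*v + v^3 - 51*v^2}; counting standard monomials gives mu = 6. Corank 2; j^3 = (u - v)*(2*u - 3*v)^2 has shape L^2 M (L != M), so D-series; mu = 6 gives D_6.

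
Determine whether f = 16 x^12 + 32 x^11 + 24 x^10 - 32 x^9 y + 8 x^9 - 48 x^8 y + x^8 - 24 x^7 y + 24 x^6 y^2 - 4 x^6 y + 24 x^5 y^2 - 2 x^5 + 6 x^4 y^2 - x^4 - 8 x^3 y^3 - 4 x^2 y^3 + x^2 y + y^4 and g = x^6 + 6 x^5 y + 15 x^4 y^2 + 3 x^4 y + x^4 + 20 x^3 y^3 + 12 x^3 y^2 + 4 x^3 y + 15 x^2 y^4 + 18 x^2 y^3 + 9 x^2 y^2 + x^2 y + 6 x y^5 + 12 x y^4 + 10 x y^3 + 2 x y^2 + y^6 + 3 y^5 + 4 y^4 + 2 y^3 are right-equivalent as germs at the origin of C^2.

No.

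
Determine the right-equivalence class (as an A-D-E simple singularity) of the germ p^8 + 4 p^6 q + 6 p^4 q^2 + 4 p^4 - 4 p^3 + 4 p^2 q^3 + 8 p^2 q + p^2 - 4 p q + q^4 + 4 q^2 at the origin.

The Hessian of f at 0 has rank 1. Corank 1: A-series; mu = 3 gives A_3.

A_{3}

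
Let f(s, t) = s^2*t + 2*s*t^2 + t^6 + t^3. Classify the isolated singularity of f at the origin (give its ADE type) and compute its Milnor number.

Type D7, Milnor number mu = 7.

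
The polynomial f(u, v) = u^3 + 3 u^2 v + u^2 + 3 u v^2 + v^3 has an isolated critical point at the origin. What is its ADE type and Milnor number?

The Hessian of f at 0 is [[2, 0], [0, 0]] with rank 1, so corank 1. A Groebner basis of the Jacobian ideal J(f) in C{u,v} is {v^2, u}; counting standard monomials gives mu = 2. Corank 1: A-series; mu = 2 gives A_2.

Type A_2, Milnor number mu = 2.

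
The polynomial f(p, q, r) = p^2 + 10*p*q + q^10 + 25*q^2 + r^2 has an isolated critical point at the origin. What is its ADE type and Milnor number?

The Hessian of f at 0 has rank 2. Corank 1: A-series; mu = 9 gives A_9.

Type A_{9}, Milnor number mu = 9.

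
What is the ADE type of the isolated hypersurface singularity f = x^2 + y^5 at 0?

A_4

The Hessian of f at 0 is [[2, 0], [0, 0]] with rank 1, so corank 1. A Groebner basis of the Jacobian ideal J(f) in C{x,y} is {y^4, x}; counting standard monomials gives mu = 4. Corank 1: A-series; mu = 4 gives A_4.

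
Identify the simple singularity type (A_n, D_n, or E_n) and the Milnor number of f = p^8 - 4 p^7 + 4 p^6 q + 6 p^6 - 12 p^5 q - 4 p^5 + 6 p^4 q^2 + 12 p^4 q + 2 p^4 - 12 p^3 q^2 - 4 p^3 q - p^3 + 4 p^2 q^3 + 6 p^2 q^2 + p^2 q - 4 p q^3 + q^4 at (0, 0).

The Hessian of f at 0 is [[0, 0], [0, 0]] with rank 0, so corank 2. A Groebner basis of the Jacobian ideal J(f) in C{p,q} is {p*q^2, p*q/4 + q^3, p^2 - p*q}; counting standard monomials gives mu = 5. Corank 2; j^3 = -p^2*(p - q) has shape L^2 M (L != M), so D-series; mu = 5 gives D_5.

Type D_{5}, Milnor number mu = 5.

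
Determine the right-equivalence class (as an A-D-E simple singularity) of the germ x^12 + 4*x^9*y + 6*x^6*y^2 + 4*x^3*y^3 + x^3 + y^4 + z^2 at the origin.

The Hessian of f at 0 has rank 1. Corank 2; j^3 = x^3 is a perfect cube, so E-series; the 4-jet and mu = 6 give E_6.

E6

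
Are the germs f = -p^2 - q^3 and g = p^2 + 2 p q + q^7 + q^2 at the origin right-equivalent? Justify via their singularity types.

The Hessian of f at 0 has rank 1. Corank 1: A-series; mu = 2 gives A_2. The Hessian of g at 0 has rank 1. Corank 1: A-series; mu = 6 gives A_6. f is A_2 but g is A_6, hence not right-equivalent.

No.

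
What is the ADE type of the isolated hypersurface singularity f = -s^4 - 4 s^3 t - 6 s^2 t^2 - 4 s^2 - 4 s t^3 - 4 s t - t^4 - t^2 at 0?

A_3

The Hessian of f at 0 has rank 1. Corank 1: A-series; mu = 3 gives A_3.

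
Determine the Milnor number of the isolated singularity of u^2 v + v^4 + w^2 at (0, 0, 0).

5

The Hessian of f at 0 is [[0, 0, 0], [0, 0, 0], [0, 0, 2]] with rank 1, so corank 2. A Groebner basis of the Jacobian ideal J(f) in C{u,v,w} is {u^3, u^2/4 + v^3, u*v, w}; counting standard monomials gives mu = 5. Corank 2; j^3 = u^2*v has shape L^2 M (L != M), so D-series; mu = 5 gives D_5.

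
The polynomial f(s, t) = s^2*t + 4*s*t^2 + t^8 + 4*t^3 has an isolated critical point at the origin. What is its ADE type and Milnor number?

Type D9, Milnor number mu = 9.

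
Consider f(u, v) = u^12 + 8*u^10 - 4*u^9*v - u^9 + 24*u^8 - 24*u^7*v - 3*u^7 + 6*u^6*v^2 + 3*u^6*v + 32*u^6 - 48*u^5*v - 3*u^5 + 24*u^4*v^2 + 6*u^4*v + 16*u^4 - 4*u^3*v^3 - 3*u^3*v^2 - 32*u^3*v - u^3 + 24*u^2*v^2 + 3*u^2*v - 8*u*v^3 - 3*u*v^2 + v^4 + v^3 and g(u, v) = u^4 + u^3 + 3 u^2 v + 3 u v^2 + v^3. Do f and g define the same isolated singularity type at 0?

The Hessian of f at 0 has rank 0. Corank 2; j^3 = -(u - v)^3 is a perfect cube, so E-series; the 4-jet and mu = 6 give E_6. The Hessian of g at 0 has rank 0. Corank 2; j^3 = (u + v)^3 is a perfect cube, so E-series; the 4-jet and mu = 6 give E_6. Both have type E_6, hence right-equivalent.

Yes.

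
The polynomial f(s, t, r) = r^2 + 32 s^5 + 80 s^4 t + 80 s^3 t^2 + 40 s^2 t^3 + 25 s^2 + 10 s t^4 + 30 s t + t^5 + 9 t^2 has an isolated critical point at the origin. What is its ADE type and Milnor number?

The Hessian of f at 0 has rank 2. Corank 1: A-series; mu = 4 gives A_4.

Type A_4, Milnor number mu = 4.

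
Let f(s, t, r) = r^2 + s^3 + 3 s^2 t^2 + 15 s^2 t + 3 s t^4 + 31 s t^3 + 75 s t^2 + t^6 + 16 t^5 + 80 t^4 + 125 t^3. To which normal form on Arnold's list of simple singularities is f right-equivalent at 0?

E7

The Hessian of f at 0 has rank 1. Corank 2; j^3 = (s + 5*t)^3 is a perfect cube, so E-series; the 4-jet and mu = 7 give E_7.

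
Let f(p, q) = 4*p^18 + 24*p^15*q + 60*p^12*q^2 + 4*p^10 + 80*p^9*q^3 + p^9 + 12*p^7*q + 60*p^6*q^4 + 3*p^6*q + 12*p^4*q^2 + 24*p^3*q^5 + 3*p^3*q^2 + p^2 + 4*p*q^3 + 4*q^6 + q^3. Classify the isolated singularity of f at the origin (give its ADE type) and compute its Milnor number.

The Hessian of f at 0 has rank 1. Corank 1: A-series; mu = 2 gives A_2.

Type A2, Milnor number mu = 2.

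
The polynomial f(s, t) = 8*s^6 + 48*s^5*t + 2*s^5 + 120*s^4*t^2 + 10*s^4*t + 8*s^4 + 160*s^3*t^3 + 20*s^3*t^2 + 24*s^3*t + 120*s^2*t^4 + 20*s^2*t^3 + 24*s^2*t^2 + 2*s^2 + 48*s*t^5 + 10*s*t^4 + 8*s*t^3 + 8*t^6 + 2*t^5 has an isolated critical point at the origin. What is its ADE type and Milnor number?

The Hessian of f at 0 has rank 1. Corank 1: A-series; mu = 4 gives A_4.

Type A4, Milnor number mu = 4.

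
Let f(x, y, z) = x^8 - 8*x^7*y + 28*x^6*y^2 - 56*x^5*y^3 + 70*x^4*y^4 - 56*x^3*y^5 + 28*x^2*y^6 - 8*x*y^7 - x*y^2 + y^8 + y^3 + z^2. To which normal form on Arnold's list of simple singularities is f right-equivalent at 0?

D9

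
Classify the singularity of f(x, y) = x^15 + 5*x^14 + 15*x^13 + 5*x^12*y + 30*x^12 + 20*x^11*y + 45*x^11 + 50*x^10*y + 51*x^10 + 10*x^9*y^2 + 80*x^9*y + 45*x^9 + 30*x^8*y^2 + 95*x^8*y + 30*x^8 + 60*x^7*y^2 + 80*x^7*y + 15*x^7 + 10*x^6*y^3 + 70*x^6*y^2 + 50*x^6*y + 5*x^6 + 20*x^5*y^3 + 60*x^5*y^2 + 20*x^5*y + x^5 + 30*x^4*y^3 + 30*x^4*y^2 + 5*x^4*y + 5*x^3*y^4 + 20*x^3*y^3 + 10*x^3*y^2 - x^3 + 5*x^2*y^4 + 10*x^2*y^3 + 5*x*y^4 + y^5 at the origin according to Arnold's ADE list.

E8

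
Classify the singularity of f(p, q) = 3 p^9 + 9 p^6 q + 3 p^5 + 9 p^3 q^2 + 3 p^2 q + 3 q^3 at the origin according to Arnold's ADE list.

D_4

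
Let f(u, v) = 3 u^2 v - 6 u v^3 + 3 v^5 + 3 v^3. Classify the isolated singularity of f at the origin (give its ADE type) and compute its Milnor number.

Type D4, Milnor number mu = 4.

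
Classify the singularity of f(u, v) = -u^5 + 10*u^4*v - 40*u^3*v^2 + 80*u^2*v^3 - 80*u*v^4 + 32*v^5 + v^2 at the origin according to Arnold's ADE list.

A_{4}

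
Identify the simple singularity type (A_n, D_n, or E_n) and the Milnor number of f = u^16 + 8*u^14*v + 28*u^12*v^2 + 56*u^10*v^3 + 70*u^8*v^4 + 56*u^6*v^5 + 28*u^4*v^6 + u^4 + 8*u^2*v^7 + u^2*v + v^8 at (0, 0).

The Hessian of f at 0 has rank 0. Corank 2; j^3 = u^2*v has shape L^2 M (L != M), so D-series; mu = 9 gives D_9.

Type D9, Milnor number mu = 9.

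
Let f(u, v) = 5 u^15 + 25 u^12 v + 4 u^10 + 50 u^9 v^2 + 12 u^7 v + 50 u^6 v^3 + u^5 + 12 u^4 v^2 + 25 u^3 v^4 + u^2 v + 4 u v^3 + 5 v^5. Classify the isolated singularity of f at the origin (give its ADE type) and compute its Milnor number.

Type D6, Milnor number mu = 6.

The Hessian of f at 0 has rank 0. Corank 2; j^3 = u^2*v has shape L^2 M (L != M), so D-series; mu = 6 gives D_6.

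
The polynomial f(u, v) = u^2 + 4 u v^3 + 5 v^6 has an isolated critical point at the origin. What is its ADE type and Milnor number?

Type A_5, Milnor number mu = 5.

The Hessian of f at 0 is [[2, 0], [0, 0]] with rank 1, so corank 1. A Groebner basis of the Jacobian ideal J(f) in C{u,v} is {u*v^2, u/2 + v^3, u^2}; counting standard monomials gives mu = 5. Corank 1: A-series; mu = 5 gives A_5.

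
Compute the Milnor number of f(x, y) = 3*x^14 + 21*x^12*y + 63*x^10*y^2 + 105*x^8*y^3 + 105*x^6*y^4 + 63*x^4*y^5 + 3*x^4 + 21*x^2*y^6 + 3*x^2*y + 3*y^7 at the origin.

The Hessian of f at 0 is [[0, 0], [0, 0]] with rank 0, so corank 2. A Groebner basis of the Jacobian ideal J(f) in C{x,y} is {x^2/7 + y^6, x^3, x*y}; counting standard monomials gives mu = 8. Corank 2; j^3 = 3*x^2*y has shape L^2 M (L != M), so D-series; mu = 8 gives D_8.

8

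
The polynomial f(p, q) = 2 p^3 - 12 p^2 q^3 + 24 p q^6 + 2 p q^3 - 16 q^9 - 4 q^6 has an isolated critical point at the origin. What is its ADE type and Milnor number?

Type E7, Milnor number mu = 7.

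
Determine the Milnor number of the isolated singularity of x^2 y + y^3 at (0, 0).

The Hessian of f at 0 is [[0, 0], [0, 0]] with rank 0, so corank 2. A Groebner basis of the Jacobian ideal J(f) in C{x,y} is {y^3, x^2 + 3*y^2, x*y}; counting standard monomials gives mu = 4. Corank 2; j^3 = y*(x^2 + y^2) splits into three distinct lines over C (the quadratic factor has nonzero discriminant), so D_4.

4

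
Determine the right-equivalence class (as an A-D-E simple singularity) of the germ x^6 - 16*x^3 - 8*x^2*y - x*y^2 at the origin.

D_7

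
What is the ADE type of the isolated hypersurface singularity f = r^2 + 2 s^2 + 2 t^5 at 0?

A4

The Hessian of f at 0 is [[4, 0, 0], [0, 0, 0], [0, 0, 2]] with rank 2, so corank 1. A Groebner basis of the Jacobian ideal J(f) in C{s,t,r} is {t^4, s, r}; counting standard monomials gives mu = 4. Corank 1: A-series; mu = 4 gives A_4.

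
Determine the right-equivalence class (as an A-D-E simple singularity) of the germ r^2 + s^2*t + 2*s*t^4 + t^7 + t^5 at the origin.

D_6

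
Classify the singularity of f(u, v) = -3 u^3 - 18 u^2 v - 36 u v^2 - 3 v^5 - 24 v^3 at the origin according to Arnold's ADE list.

E_{8}

The Hessian of f at 0 is [[0, 0], [0, 0]] with rank 0, so corank 2. A Groebner basis of the Jacobian ideal J(f) in C{u,v} is {v^4, u^2 + 4*u*v + 4*v^2}; counting standard monomials gives mu = 8. Corank 2; j^3 = -3*(u + 2*v)^3 is a perfect cube, so E-series; the 5-jet and mu = 8 give E_8.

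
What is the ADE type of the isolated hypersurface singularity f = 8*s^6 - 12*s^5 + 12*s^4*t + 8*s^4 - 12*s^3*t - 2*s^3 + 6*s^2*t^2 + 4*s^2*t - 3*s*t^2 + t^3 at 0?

D4

The Hessian of f at 0 has rank 0. Corank 2; j^3 = -(s - t)*(2*s^2 - 2*s*t + t^2) splits into three distinct lines over C (the quadratic factor has nonzero discriminant), so D_4.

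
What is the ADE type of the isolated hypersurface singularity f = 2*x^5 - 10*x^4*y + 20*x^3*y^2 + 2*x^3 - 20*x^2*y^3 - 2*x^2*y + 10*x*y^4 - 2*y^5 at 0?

The Hessian of f at 0 has rank 0. Corank 2; j^3 = 2*x^2*(x - y) has shape L^2 M (L != M), so D-series; mu = 6 gives D_6.

D6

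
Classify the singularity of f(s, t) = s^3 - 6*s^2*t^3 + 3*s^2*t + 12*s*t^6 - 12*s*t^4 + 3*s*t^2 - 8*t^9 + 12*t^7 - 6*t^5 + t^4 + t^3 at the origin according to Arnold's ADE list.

E_{6}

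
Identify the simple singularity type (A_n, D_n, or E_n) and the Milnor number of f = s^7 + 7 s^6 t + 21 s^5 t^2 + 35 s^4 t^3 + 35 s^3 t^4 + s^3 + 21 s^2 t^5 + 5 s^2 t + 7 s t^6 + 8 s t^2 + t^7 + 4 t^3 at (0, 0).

Type D8, Milnor number mu = 8.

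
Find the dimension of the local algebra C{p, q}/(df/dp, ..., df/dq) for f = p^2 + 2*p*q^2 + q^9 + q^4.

The Hessian of f at 0 is [[2, 0], [0, 0]] with rank 1, so corank 1. A Groebner basis of the Jacobian ideal J(f) in C{p,q} is {p^4, p + q^2}; counting standard monomials gives mu = 8. Corank 1: A-series; mu = 8 gives A_8.

8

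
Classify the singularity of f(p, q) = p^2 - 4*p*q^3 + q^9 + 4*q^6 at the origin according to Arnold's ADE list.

A8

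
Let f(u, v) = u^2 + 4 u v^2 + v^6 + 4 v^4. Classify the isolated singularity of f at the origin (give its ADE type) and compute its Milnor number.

Type A5, Milnor number mu = 5.

The Hessian of f at 0 has rank 1. Corank 1: A-series; mu = 5 gives A_5.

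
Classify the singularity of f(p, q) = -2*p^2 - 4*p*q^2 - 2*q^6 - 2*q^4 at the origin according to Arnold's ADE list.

A_{5}

The Hessian of f at 0 has rank 1. Corank 1: A-series; mu = 5 gives A_5.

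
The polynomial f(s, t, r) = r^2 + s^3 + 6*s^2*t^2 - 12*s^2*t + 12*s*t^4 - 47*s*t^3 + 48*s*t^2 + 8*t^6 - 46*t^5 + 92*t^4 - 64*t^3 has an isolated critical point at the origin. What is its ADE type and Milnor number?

Type E_{7}, Milnor number mu = 7.

The Hessian of f at 0 is [[0, 0, 0], [0, 0, 0], [0, 0, 2]] with rank 1, so corank 2. A Groebner basis of the Jacobian ideal J(f) in C{s,t,r} is {-s^2/4 + 2*s*t + t^4 - t^3/12 - 4*t^2, s^3 + 25*s^2 - 200*s*t - 167*t^3/3 + 400*t^2, s^2*t + 49*s^2/12 - 98*s*t/3 - 527*t^3/36 + 196*t^2/3, s^2/2 + s*t^2 - 4*s*t - 23*t^3/6 + 8*t^2, r}; counting standard monomials gives mu = 7. Corank 2; j^3 = (s - 4*t)^3 is a perfect cube, so E-series; the 4-jet and mu = 7 give E_7.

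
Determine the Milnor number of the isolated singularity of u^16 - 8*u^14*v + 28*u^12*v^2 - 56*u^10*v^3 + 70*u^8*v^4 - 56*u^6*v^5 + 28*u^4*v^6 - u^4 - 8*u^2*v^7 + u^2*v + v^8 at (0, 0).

9

The Hessian of f at 0 has rank 0. Corank 2; j^3 = u^2*v has shape L^2 M (L != M), so D-series; mu = 9 gives D_9.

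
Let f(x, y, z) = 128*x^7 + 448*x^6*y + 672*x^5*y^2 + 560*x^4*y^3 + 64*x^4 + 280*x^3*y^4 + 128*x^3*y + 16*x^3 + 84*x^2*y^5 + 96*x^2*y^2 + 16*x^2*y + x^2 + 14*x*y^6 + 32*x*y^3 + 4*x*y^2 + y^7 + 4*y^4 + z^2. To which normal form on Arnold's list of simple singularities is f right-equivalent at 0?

A_6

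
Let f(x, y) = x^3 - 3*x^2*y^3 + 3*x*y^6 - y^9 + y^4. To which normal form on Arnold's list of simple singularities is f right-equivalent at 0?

The Hessian of f at 0 has rank 0. Corank 2; j^3 = x^3 is a perfect cube, so E-series; the 4-jet and mu = 6 give E_6.

E_6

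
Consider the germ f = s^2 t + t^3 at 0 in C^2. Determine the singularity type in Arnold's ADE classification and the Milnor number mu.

Type D4, Milnor number mu = 4.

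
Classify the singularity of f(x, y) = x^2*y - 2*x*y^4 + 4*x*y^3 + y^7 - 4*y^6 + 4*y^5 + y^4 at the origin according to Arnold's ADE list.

The Hessian of f at 0 has rank 0. Corank 2; j^3 = x^2*y has shape L^2 M (L != M), so D-series; mu = 5 gives D_5.

D5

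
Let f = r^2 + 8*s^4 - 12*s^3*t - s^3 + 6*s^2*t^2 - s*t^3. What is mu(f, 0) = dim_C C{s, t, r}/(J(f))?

7

The Hessian of f at 0 is [[0, 0, 0], [0, 0, 0], [0, 0, 2]] with rank 1, so corank 2. A Groebner basis of the Jacobian ideal J(f) in C{s,t,r} is {3*s^2/4 + t^4 + t^3/4, s^3, s^2*t - s^2/4 - t^3/12, -s^2 + s*t^2 - t^3/3, r}; counting standard monomials gives mu = 7. Corank 2; j^3 = -s^3 is a perfect cube, so E-series; the 4-jet and mu = 7 give E_7.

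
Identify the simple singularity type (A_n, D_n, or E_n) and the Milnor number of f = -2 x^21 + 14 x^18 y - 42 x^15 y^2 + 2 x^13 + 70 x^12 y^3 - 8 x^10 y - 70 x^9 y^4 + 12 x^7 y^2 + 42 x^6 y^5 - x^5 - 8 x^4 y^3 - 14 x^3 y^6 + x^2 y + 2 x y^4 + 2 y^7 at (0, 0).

The Hessian of f at 0 is [[0, 0], [0, 0]] with rank 0, so corank 2. A Groebner basis of the Jacobian ideal J(f) in C{x,y} is {-x^2/6 + x*y^3, x*y + y^4, x^3, x^2*y}; counting standard monomials gives mu = 8. Corank 2; j^3 = x^2*y has shape L^2 M (L != M), so D-series; mu = 8 gives D_8.

Type D_8, Milnor number mu = 8.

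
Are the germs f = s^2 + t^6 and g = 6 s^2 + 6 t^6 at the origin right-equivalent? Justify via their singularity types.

Yes.

The Hessian of f at 0 has rank 1. Corank 1: A-series; mu = 5 gives A_5. The Hessian of g at 0 has rank 1. Corank 1: A-series; mu = 5 gives A_5. Both have type A_5, hence right-equivalent.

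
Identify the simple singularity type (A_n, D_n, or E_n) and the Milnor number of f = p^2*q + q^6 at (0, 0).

Type D7, Milnor number mu = 7.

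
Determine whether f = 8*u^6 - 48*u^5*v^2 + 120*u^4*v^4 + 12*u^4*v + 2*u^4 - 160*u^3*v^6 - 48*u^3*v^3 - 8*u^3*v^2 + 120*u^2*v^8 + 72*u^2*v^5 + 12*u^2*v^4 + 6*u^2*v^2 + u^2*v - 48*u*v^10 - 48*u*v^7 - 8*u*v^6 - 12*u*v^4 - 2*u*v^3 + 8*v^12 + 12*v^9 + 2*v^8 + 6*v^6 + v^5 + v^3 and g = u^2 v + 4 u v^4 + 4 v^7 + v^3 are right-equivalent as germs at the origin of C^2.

Yes.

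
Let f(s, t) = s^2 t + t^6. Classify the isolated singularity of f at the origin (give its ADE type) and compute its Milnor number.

Type D_7, Milnor number mu = 7.

The Hessian of f at 0 is [[0, 0], [0, 0]] with rank 0, so corank 2. A Groebner basis of the Jacobian ideal J(f) in C{s,t} is {s^2/6 + t^5, s^3, s*t}; counting standard monomials gives mu = 7. Corank 2; j^3 = s^2*t has shape L^2 M (L != M), so D-series; mu = 7 gives D_7.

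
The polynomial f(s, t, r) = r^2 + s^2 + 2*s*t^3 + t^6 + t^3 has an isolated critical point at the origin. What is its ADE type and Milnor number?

Type A2, Milnor number mu = 2.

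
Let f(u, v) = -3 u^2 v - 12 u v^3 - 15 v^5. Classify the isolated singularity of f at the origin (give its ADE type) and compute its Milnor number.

Type D_6, Milnor number mu = 6.

The Hessian of f at 0 is [[0, 0], [0, 0]] with rank 0, so corank 2. A Groebner basis of the Jacobian ideal J(f) in C{u,v} is {u^3, u^2*v, -2*u^2 + u*v^2, u*v/2 + v^3}; counting standard monomials gives mu = 6. Corank 2; j^3 = -3*u^2*v has shape L^2 M (L != M), so D-series; mu = 6 gives D_6.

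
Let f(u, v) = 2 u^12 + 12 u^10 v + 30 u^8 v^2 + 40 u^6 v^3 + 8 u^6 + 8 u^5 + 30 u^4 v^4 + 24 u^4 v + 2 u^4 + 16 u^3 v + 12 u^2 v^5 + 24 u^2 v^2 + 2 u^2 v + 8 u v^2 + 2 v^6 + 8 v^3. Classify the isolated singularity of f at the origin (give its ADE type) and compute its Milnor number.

The Hessian of f at 0 is [[0, 0], [0, 0]] with rank 0, so corank 2. A Groebner basis of the Jacobian ideal J(f) in C{u,v} is {5*u^2/189 + 1789*u*v/12096 + v^4 + 509*v^3/1512 + 383*v^2/2016, u^3 + 32*u^2/63 + 131*u*v/126 + 4*v^3/63 + v^2/21, u^2*v + u*v/2 + v^2, -8*u^2/189 + u*v^2 - 509*u*v/1512 + 125*v^3/189 - 127*v^2/252}; counting standard monomials gives mu = 7. Corank 2; j^3 = 2*v*(u + 2*v)^2 has shape L^2 M (L != M), so D-series; mu = 7 gives D_7.

Type D7, Milnor number mu = 7.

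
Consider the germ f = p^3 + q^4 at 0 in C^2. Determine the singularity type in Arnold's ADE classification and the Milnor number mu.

Type E_{6}, Milnor number mu = 6.

The Hessian of f at 0 has rank 0. Corank 2; j^3 = p^3 is a perfect cube, so E-series; the 4-jet and mu = 6 give E_6.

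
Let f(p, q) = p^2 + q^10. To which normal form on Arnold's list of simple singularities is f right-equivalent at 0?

A_{9}

The Hessian of f at 0 has rank 1. Corank 1: A-series; mu = 9 gives A_9.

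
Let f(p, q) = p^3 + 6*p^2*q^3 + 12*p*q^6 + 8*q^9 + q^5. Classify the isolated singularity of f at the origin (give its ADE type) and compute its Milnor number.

Type E_{8}, Milnor number mu = 8.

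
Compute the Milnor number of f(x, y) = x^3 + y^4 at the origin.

6

The Hessian of f at 0 has rank 0. Corank 2; j^3 = x^3 is a perfect cube, so E-series; the 4-jet and mu = 6 give E_6.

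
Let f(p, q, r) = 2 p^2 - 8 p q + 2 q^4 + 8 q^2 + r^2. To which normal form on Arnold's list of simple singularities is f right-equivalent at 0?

A_{3}

The Hessian of f at 0 is [[4, -8, 0], [-8, 16, 0], [0, 0, 2]] with rank 2, so corank 1. A Groebner basis of the Jacobian ideal J(f) in C{p,q,r} is {q^3, p - 2*q, r}; counting standard monomials gives mu = 3. Corank 1: A-series; mu = 3 gives A_3.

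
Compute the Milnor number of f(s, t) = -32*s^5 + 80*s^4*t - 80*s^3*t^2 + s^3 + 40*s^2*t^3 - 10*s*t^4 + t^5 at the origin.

The Hessian of f at 0 has rank 0. Corank 2; j^3 = s^3 is a perfect cube, so E-series; the 5-jet and mu = 8 give E_8.

8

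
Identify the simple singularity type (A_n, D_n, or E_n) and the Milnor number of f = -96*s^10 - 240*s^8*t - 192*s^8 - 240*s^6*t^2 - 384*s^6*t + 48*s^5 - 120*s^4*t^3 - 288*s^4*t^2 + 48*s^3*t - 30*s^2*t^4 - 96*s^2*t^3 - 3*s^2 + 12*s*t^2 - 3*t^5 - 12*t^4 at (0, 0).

Type A4, Milnor number mu = 4.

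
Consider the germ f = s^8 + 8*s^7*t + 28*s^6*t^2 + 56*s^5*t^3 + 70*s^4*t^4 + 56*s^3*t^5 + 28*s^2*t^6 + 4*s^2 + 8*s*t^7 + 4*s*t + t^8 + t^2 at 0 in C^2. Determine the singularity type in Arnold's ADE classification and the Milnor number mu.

The Hessian of f at 0 is [[8, 4], [4, 2]] with rank 1, so corank 1. A Groebner basis of the Jacobian ideal J(f) in C{s,t} is {t^7, s + t/2}; counting standard monomials gives mu = 7. Corank 1: A-series; mu = 7 gives A_7.

Type A7, Milnor number mu = 7.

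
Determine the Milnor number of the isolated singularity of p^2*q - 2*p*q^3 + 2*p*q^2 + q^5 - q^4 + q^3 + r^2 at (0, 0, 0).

The Hessian of f at 0 has rank 1. Corank 2; j^3 = q*(p + q)^2 has shape L^2 M (L != M), so D-series; mu = 5 gives D_5.

5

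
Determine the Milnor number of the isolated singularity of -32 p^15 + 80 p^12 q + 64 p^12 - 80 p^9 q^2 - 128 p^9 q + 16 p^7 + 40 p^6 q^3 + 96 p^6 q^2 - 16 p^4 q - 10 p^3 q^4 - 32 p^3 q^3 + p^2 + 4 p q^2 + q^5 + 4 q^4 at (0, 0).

The Hessian of f at 0 is [[2, 0], [0, 0]] with rank 1, so corank 1. A Groebner basis of the Jacobian ideal J(f) in C{p,q} is {p^2, p/2 + q^2}; counting standard monomials gives mu = 4. Corank 1: A-series; mu = 4 gives A_4.

4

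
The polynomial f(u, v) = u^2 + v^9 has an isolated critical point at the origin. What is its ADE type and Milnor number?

Type A_8, Milnor number mu = 8.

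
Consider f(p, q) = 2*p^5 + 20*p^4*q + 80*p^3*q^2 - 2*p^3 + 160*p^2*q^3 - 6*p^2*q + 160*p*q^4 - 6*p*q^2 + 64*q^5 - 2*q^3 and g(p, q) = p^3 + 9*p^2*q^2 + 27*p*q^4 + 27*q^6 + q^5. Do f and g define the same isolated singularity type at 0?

Yes.

The Hessian of f at 0 has rank 0. Corank 2; j^3 = -2*(p + q)^3 is a perfect cube, so E-series; the 5-jet and mu = 8 give E_8. The Hessian of g at 0 has rank 0. Corank 2; j^3 = p^3 is a perfect cube, so E-series; the 5-jet and mu = 8 give E_8. Both have type E_8, hence right-equivalent.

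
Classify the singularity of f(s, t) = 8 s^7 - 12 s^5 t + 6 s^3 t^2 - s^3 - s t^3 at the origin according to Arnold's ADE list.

E_{7}

The Hessian of f at 0 has rank 0. Corank 2; j^3 = -s^3 is a perfect cube, so E-series; the 4-jet and mu = 7 give E_7.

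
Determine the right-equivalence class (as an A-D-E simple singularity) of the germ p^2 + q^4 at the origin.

A_3

The Hessian of f at 0 has rank 1. Corank 1: A-series; mu = 3 gives A_3.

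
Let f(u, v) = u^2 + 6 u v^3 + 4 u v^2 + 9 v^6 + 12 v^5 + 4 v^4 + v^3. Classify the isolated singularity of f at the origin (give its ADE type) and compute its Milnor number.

Type A_2, Milnor number mu = 2.

The Hessian of f at 0 is [[2, 0], [0, 0]] with rank 1, so corank 1. A Groebner basis of the Jacobian ideal J(f) in C{u,v} is {v^2, u}; counting standard monomials gives mu = 2. Corank 1: A-series; mu = 2 gives A_2.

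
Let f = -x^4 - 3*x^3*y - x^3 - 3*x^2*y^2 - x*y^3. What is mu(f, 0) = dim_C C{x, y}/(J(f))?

7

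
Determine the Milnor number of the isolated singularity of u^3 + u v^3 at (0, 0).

7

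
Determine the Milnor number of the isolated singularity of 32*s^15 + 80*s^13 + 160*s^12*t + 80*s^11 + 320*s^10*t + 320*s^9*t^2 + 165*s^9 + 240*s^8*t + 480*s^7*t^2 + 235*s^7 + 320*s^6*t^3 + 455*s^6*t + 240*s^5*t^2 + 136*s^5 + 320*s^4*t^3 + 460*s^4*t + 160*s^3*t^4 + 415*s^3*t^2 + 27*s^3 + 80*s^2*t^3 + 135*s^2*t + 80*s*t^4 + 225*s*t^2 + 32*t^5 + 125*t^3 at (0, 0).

8

The Hessian of f at 0 is [[0, 0], [0, 0]] with rank 0, so corank 2. A Groebner basis of the Jacobian ideal J(f) in C{s,t} is {-1701*s^2/1250 + s*t^3 - 567*s*t/125 - 189*t^2/50, 486*s^2/625 + 324*s*t/125 + t^4 + 54*t^2/25, s^3 - 25*s*t^2/3 - 250*t^3/27, s^2*t + 10*s*t^2/3 + 25*t^3/9}; counting standard monomials gives mu = 8. Corank 2; j^3 = (3*s + 5*t)^3 is a perfect cube, so E-series; the 5-jet and mu = 8 give E_8.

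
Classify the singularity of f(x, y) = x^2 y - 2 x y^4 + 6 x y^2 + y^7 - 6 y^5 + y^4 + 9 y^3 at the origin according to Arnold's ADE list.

D5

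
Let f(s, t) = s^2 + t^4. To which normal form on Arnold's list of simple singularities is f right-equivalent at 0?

A3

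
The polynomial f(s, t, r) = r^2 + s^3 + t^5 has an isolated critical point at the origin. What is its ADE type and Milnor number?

The Hessian of f at 0 is [[0, 0, 0], [0, 0, 0], [0, 0, 2]] with rank 1, so corank 2. A Groebner basis of the Jacobian ideal J(f) in C{s,t,r} is {t^4, s^2, r}; counting standard monomials gives mu = 8. Corank 2; j^3 = s^3 is a perfect cube, so E-series; the 5-jet and mu = 8 give E_8.

Type E8, Milnor number mu = 8.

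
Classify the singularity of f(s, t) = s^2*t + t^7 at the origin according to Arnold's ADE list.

D_8

The Hessian of f at 0 has rank 0. Corank 2; j^3 = s^2*t has shape L^2 M (L != M), so D-series; mu = 8 gives D_8.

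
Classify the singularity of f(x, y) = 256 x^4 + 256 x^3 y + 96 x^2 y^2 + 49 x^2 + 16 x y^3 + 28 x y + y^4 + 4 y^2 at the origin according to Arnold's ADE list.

A3

The Hessian of f at 0 is [[98, 28], [28, 8]] with rank 1, so corank 1. A Groebner basis of the Jacobian ideal J(f) in C{x,y} is {y^3, x + 2*y/7}; counting standard monomials gives mu = 3. Corank 1: A-series; mu = 3 gives A_3.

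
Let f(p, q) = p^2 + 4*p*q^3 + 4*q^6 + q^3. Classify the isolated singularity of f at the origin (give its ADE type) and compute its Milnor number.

The Hessian of f at 0 is [[2, 0], [0, 0]] with rank 1, so corank 1. A Groebner basis of the Jacobian ideal J(f) in C{p,q} is {q^2, p}; counting standard monomials gives mu = 2. Corank 1: A-series; mu = 2 gives A_2.

Type A2, Milnor number mu = 2.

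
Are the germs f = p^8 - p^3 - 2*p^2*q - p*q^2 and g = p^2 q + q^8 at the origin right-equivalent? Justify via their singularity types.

Yes.

The Hessian of f at 0 has rank 0. Corank 2; j^3 = -p*(p + q)^2 has shape L^2 M (L != M), so D-series; mu = 9 gives D_9. The Hessian of g at 0 has rank 0. Corank 2; j^3 = p^2*q has shape L^2 M (L != M), so D-series; mu = 9 gives D_9. Both have type D_9, hence right-equivalent.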